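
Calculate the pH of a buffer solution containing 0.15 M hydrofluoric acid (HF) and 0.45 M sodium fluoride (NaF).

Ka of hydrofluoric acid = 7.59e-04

pKa = -log(7.59e-04) = 3.12. pH = pKa + log([A⁻]/[HA]) = 3.12 + log(0.45/0.15)

pH = 3.60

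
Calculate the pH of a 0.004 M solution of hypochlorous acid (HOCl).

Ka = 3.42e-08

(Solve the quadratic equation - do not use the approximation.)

x² + Ka×x - Ka×C = 0. Using quadratic formula: [H⁺] = 1.1679e-05

pH = 4.93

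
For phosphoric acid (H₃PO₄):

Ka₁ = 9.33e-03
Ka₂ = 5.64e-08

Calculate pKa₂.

pKa₂ = -log(Ka₂) = -log(5.64e-08) = 7.25.

pK_{a2} = 7.25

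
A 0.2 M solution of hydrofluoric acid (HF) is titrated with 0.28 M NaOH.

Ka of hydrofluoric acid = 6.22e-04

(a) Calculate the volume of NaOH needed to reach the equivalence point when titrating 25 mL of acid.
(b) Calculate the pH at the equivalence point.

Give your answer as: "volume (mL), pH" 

moles acid = 0.2 × 25/1000 = 0.005 mol; V_base = moles/0.28 × 1000 = 17.9 mL. At equivalence only the conjugate base is present: [A⁻] = 0.005/0.043 = 1.1667e-01 M. Kb = Kw/Ka = 1.61e-11; [OH⁻] = √(Kb × [A⁻]) = 1.3696e-06; pOH = 5.86; pH = 14 - pOH = 8.14.

V = 17.9 mL, pH = 8.14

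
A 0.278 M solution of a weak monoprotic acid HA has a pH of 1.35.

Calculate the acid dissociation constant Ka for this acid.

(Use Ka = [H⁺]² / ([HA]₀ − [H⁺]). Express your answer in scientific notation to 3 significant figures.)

[H⁺] = 10^(−pH) = 10^(−1.35) = 4.467e-02 M. For HA ⇌ H⁺ + A⁻, Ka = [H⁺][A⁻]/[HA] = [H⁺]² / ([HA]₀ − [H⁺]) = (4.467e-02)² / (0.278 − 4.467e-02) = 8.55e-03.

K_a = 8.55e-03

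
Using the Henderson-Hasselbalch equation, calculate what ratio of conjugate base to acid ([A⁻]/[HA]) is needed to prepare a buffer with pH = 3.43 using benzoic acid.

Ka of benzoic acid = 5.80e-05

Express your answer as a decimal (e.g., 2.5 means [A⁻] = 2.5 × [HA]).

pKa = -log(5.80e-05) = 4.2366. pH = pKa + log([A⁻]/[HA]), so log([A⁻]/[HA]) = pH − pKa = 3.43 − 4.2366 = -0.8066. [A⁻]/[HA] = 10^(-0.8066) = 0.156

[A⁻]/[HA] = 0.156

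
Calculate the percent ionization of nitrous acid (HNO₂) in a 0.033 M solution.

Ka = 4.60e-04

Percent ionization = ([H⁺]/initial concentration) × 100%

Using Ka equilibrium: x² + Ka×x - Ka×C = 0. Solving: [H⁺] = 3.6729e-03. Percent = (3.6729e-03/0.033) × 100

Percent ionization = 11.1%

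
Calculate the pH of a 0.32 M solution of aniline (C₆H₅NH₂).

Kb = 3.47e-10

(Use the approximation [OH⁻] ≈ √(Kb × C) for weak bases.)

[OH⁻] = √(Kb × C) = √(3.47e-10 × 0.32) = 1.0538e-05. pOH = 4.98, pH = 14 - pOH

pH = 9.02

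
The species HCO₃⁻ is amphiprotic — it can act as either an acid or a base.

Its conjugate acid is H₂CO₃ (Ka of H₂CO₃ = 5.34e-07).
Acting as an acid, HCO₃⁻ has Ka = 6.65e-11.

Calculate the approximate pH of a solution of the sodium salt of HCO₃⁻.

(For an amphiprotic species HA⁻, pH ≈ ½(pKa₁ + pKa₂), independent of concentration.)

pKa₁ = -log(5.34e-07) = 6.27; pKa₂ = -log(6.65e-11) = 10.18. For an amphiprotic species, pH ≈ ½(pKa₁ + pKa₂) = ½(6.27 + 10.18) = 8.22.

pH = 8.22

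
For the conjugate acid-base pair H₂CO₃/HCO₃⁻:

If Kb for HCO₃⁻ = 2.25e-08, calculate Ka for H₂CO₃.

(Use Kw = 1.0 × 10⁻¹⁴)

For a conjugate pair Ka × Kb = Kw, so Ka = Kw/Kb = 1.0 × 10⁻¹⁴ / 2.25e-08 = 4.44e-07.

K_a = 4.44e-07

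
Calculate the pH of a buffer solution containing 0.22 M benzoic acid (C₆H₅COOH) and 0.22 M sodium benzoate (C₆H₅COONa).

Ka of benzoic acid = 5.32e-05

pKa = -log(5.32e-05) = 4.27. pH = pKa + log([A⁻]/[HA]) = 4.27 + log(0.22/0.22)

pH = 4.27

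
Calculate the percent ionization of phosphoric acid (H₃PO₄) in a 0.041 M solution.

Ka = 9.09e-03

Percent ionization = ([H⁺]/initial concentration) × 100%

Using Ka equilibrium: x² + Ka×x - Ka×C = 0. Solving: [H⁺] = 1.5288e-02. Percent = (1.5288e-02/0.041) × 100

Percent ionization = 37.3%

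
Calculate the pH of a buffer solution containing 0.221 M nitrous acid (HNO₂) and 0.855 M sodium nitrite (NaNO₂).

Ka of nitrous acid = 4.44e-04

pKa = -log(4.44e-04) = 3.35. pH = pKa + log([A⁻]/[HA]) = 3.35 + log(0.855/0.221)

pH = 3.94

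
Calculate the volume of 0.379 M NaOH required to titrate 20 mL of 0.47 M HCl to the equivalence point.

At equivalence: moles acid = moles base. moles HCl = 0.47 × 20/1000 = 0.0094 mol. V_base = moles / 0.379 × 1000 = 24.8 mL.

V_{base} = 24.8 mL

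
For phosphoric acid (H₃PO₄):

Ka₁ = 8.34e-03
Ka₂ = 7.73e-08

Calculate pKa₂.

pKa₂ = -log(Ka₂) = -log(7.73e-08) = 7.11.

pK_{a2} = 7.11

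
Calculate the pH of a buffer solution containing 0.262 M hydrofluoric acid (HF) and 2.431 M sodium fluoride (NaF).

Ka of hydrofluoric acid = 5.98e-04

pKa = -log(5.98e-04) = 3.22. pH = pKa + log([A⁻]/[HA]) = 3.22 + log(2.431/0.262)

pH = 4.19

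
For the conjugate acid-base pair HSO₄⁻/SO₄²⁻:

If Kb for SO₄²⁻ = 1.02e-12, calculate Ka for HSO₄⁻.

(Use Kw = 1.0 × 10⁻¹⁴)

For a conjugate pair Ka × Kb = Kw, so Ka = Kw/Kb = 1.0 × 10⁻¹⁴ / 1.02e-12 = 9.80e-03.

K_a = 9.80e-03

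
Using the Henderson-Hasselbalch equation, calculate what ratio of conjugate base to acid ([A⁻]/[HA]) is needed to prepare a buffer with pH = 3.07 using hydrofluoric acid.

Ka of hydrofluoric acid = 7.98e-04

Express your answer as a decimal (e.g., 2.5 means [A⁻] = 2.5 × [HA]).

pKa = -log(7.98e-04) = 3.0980. pH = pKa + log([A⁻]/[HA]), so log([A⁻]/[HA]) = pH − pKa = 3.07 − 3.0980 = -0.0280. [A⁻]/[HA] = 10^(-0.0280) = 0.938

[A⁻]/[HA] = 0.938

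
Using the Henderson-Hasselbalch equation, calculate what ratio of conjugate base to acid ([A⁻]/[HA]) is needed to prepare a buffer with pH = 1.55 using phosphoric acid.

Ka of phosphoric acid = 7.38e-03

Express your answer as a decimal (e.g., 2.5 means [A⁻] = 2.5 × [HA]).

pKa = -log(7.38e-03) = 2.1319. pH = pKa + log([A⁻]/[HA]), so log([A⁻]/[HA]) = pH − pKa = 1.55 − 2.1319 = -0.5819. [A⁻]/[HA] = 10^(-0.5819) = 0.262

[A⁻]/[HA] = 0.262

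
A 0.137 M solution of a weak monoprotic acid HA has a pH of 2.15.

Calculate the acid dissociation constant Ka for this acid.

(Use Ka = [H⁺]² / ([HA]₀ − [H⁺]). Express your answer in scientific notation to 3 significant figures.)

[H⁺] = 10^(−pH) = 10^(−2.15) = 7.079e-03 M. For HA ⇌ H⁺ + A⁻, Ka = [H⁺][A⁻]/[HA] = [H⁺]² / ([HA]₀ − [H⁺]) = (7.079e-03)² / (0.137 − 7.079e-03) = 3.86e-04.

K_a = 3.86e-04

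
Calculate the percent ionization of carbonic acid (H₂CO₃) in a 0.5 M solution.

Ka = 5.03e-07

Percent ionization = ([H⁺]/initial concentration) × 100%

Using Ka equilibrium: x² + Ka×x - Ka×C = 0. Solving: [H⁺] = 5.0125e-04. Percent = (5.0125e-04/0.5) × 100

Percent ionization = 0.1%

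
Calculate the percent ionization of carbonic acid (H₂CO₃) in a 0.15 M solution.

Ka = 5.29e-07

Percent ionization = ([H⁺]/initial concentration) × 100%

Using Ka equilibrium: x² + Ka×x - Ka×C = 0. Solving: [H⁺] = 2.8143e-04. Percent = (2.8143e-04/0.15) × 100

Percent ionization = 0.188%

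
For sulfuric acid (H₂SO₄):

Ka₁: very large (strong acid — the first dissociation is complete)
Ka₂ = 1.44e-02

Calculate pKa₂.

pKa₂ = -log(Ka₂) = -log(1.44e-02) = 1.84.

pK_{a2} = 1.84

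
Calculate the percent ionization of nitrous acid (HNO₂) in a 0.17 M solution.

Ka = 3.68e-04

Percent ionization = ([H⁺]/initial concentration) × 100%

Using Ka equilibrium: x² + Ka×x - Ka×C = 0. Solving: [H⁺] = 7.7276e-03. Percent = (7.7276e-03/0.17) × 100

Percent ionization = 4.55%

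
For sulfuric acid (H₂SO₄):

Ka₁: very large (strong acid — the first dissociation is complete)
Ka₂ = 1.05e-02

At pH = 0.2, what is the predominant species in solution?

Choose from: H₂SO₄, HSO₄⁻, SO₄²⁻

The first dissociation is complete, so H₂SO₄ itself is never the predominant species in water; pKa₂ = -log(1.05e-02) = 1.98. For a polyprotic acid the predominant species crosses at each pKa: below pKa_n the protonated form dominates, above it the deprotonated form does. At pH = 0.2, the predominant species is HSO₄⁻.

HSO₄⁻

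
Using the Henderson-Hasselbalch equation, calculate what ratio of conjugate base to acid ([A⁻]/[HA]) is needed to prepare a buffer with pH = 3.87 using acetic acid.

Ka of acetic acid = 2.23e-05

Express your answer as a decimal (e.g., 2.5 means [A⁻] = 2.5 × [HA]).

pKa = -log(2.23e-05) = 4.6517. pH = pKa + log([A⁻]/[HA]), so log([A⁻]/[HA]) = pH − pKa = 3.87 − 4.6517 = -0.7817. [A⁻]/[HA] = 10^(-0.7817) = 0.165

[A⁻]/[HA] = 0.165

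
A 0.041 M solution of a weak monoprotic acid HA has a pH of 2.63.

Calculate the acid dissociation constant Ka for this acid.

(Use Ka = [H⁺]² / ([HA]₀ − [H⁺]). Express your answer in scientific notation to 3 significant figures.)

[H⁺] = 10^(−pH) = 10^(−2.63) = 2.344e-03 M. For HA ⇌ H⁺ + A⁻, Ka = [H⁺][A⁻]/[HA] = [H⁺]² / ([HA]₀ − [H⁺]) = (2.344e-03)² / (0.041 − 2.344e-03) = 1.42e-04.

K_a = 1.42e-04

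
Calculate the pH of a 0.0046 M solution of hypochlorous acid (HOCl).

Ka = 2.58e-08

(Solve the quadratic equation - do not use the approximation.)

x² + Ka×x - Ka×C = 0. Using quadratic formula: [H⁺] = 1.0881e-05

pH = 4.96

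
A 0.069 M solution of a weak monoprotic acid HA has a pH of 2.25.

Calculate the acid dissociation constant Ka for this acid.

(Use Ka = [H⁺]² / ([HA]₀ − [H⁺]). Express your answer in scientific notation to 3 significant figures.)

[H⁺] = 10^(−pH) = 10^(−2.25) = 5.623e-03 M. For HA ⇌ H⁺ + A⁻, Ka = [H⁺][A⁻]/[HA] = [H⁺]² / ([HA]₀ − [H⁺]) = (5.623e-03)² / (0.069 − 5.623e-03) = 4.99e-04.

K_a = 4.99e-04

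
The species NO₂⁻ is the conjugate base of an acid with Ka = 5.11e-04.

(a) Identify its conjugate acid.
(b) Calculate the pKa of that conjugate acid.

(a) The conjugate acid is formed by adding one H⁺ to NO₂⁻, giving HNO₂. (b) pKa = -log(Ka) = -log(5.11e-04) = 3.29.

Conjugate acid: HNO₂; pK_a = 3.29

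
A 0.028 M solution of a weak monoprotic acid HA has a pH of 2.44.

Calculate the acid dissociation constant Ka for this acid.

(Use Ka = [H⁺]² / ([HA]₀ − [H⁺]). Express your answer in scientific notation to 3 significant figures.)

[H⁺] = 10^(−pH) = 10^(−2.44) = 3.631e-03 M. For HA ⇌ H⁺ + A⁻, Ka = [H⁺][A⁻]/[HA] = [H⁺]² / ([HA]₀ − [H⁺]) = (3.631e-03)² / (0.028 − 3.631e-03) = 5.41e-04.

K_a = 5.41e-04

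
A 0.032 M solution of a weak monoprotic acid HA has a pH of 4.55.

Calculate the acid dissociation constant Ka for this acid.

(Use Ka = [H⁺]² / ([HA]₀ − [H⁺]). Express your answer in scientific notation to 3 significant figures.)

[H⁺] = 10^(−pH) = 10^(−4.55) = 2.818e-05 M. For HA ⇌ H⁺ + A⁻, Ka = [H⁺][A⁻]/[HA] = [H⁺]² / ([HA]₀ − [H⁺]) = (2.818e-05)² / (0.032 − 2.818e-05) = 2.48e-08.

K_a = 2.48e-08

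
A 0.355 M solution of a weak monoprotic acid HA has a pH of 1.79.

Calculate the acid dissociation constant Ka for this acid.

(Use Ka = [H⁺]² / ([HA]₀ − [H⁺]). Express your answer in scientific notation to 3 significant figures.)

[H⁺] = 10^(−pH) = 10^(−1.79) = 1.622e-02 M. For HA ⇌ H⁺ + A⁻, Ka = [H⁺][A⁻]/[HA] = [H⁺]² / ([HA]₀ − [H⁺]) = (1.622e-02)² / (0.355 − 1.622e-02) = 7.76e-04.

K_a = 7.76e-04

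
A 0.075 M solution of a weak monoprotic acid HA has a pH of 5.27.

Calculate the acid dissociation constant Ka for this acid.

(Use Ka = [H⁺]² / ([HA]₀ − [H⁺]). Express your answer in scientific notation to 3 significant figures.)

[H⁺] = 10^(−pH) = 10^(−5.27) = 5.370e-06 M. For HA ⇌ H⁺ + A⁻, Ka = [H⁺][A⁻]/[HA] = [H⁺]² / ([HA]₀ − [H⁺]) = (5.370e-06)² / (0.075 − 5.370e-06) = 3.85e-10.

K_a = 3.85e-10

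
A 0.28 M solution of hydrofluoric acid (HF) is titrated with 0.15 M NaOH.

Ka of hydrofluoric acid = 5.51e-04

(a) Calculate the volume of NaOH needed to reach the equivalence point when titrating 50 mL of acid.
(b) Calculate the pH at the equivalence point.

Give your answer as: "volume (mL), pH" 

moles acid = 0.28 × 50/1000 = 0.014 mol; V_base = moles/0.15 × 1000 = 93.3 mL. At equivalence only the conjugate base is present: [A⁻] = 0.014/0.143 = 9.7674e-02 M. Kb = Kw/Ka = 1.81e-11; [OH⁻] = √(Kb × [A⁻]) = 1.3314e-06; pOH = 5.88; pH = 14 - pOH = 8.12.

V = 93.3 mL, pH = 8.12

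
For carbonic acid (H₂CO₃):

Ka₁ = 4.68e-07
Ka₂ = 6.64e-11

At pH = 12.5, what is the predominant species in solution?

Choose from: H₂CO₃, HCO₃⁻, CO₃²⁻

pKa₁ = 6.33, pKa₂ = 10.18. For a polyprotic acid the predominant species crosses at each pKa: below pKa_n the protonated form dominates, above it the deprotonated form does. At pH = 12.5, the predominant species is CO₃²⁻.

CO₃²⁻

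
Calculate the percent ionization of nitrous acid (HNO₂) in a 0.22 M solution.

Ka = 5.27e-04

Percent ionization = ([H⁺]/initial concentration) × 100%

Using Ka equilibrium: x² + Ka×x - Ka×C = 0. Solving: [H⁺] = 1.0507e-02. Percent = (1.0507e-02/0.22) × 100

Percent ionization = 4.78%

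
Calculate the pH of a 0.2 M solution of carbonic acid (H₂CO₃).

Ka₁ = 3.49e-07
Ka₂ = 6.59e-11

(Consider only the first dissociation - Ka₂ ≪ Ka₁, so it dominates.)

First dissociation dominates. From Ka₁ = [H⁺][HA⁻]/[H₂A], x² + Ka₁·x − Ka₁·C = 0 with C = 0.2 M and Ka₁ = 3.49e-07. Solving: [H⁺] = (−Ka₁ + √(Ka₁² + 4·Ka₁·C)) / 2 = 2.6402e-04 M. pH = -log(2.6402e-04) = 3.58.

pH = 3.58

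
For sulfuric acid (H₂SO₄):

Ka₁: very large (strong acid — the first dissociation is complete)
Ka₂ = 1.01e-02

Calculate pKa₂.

pKa₂ = -log(Ka₂) = -log(1.01e-02) = 2.00.

pK_{a2} = 2.00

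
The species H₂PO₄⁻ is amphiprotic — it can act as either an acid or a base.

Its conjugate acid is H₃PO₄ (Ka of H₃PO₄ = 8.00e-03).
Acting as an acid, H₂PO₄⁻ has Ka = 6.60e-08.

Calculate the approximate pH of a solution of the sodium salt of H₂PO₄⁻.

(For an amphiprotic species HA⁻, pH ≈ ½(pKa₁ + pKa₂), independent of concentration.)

pKa₁ = -log(8.00e-03) = 2.10; pKa₂ = -log(6.60e-08) = 7.18. For an amphiprotic species, pH ≈ ½(pKa₁ + pKa₂) = ½(2.10 + 7.18) = 4.64.

pH = 4.64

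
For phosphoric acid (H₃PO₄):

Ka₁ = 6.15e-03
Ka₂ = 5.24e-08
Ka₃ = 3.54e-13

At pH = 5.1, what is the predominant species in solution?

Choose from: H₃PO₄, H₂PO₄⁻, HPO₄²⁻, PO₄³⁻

pKa₁ = 2.21, pKa₂ = 7.28, pKa₃ = 12.45. For a polyprotic acid the predominant species crosses at each pKa: below pKa_n the protonated form dominates, above it the deprotonated form does. At pH = 5.1, the predominant species is H₂PO₄⁻.

H₂PO₄⁻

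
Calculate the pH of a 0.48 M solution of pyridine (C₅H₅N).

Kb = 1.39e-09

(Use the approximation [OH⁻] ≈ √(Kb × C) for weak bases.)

[OH⁻] = √(Kb × C) = √(1.39e-09 × 0.48) = 2.5830e-05. pOH = 4.59, pH = 14 - pOH

pH = 9.41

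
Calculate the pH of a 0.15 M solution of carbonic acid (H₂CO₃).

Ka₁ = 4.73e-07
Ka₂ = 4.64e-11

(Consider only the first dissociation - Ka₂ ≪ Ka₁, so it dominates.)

First dissociation dominates. From Ka₁ = [H⁺][HA⁻]/[H₂A], x² + Ka₁·x − Ka₁·C = 0 with C = 0.15 M and Ka₁ = 4.73e-07. Solving: [H⁺] = (−Ka₁ + √(Ka₁² + 4·Ka₁·C)) / 2 = 2.6613e-04 M. pH = -log(2.6613e-04) = 3.57.

pH = 3.57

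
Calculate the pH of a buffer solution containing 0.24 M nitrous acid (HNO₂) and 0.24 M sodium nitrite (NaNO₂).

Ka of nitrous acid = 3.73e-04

pKa = -log(3.73e-04) = 3.43. pH = pKa + log([A⁻]/[HA]) = 3.43 + log(0.24/0.24)

pH = 3.43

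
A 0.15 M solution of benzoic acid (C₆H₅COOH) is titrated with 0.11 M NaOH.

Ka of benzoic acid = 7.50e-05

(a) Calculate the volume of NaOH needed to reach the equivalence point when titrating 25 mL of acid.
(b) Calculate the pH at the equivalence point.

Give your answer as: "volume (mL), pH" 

moles acid = 0.15 × 25/1000 = 0.00375 mol; V_base = moles/0.11 × 1000 = 34.1 mL. At equivalence only the conjugate base is present: [A⁻] = 0.00375/0.059 = 6.3462e-02 M. Kb = Kw/Ka = 1.33e-10; [OH⁻] = √(Kb × [A⁻]) = 2.9089e-06; pOH = 5.54; pH = 14 - pOH = 8.46.

V = 34.1 mL, pH = 8.46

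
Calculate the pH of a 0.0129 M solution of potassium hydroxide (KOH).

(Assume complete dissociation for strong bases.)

[OH⁻] = 0.0129 M for strong base. pOH = -log[OH⁻] = 1.89, pH = 14 - pOH

pH = 12.11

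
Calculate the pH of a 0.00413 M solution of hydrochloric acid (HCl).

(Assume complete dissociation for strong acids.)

[H⁺] = 0.00413 M for strong acid. pH = -log[H⁺] = -log(0.00413)

pH = 2.38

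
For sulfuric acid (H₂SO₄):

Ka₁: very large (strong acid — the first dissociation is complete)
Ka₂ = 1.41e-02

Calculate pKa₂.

pKa₂ = -log(Ka₂) = -log(1.41e-02) = 1.85.

pK_{a2} = 1.85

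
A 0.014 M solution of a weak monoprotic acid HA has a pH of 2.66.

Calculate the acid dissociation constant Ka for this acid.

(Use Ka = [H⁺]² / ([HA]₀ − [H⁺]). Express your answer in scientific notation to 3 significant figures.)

[H⁺] = 10^(−pH) = 10^(−2.66) = 2.188e-03 M. For HA ⇌ H⁺ + A⁻, Ka = [H⁺][A⁻]/[HA] = [H⁺]² / ([HA]₀ − [H⁺]) = (2.188e-03)² / (0.014 − 2.188e-03) = 4.05e-04.

K_a = 4.05e-04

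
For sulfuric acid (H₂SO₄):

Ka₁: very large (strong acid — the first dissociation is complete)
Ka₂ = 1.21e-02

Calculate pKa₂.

pKa₂ = -log(Ka₂) = -log(1.21e-02) = 1.92.

pK_{a2} = 1.92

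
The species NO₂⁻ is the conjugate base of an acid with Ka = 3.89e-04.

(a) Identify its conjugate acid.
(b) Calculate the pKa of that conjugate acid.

(a) The conjugate acid is formed by adding one H⁺ to NO₂⁻, giving HNO₂. (b) pKa = -log(Ka) = -log(3.89e-04) = 3.41.

Conjugate acid: HNO₂; pK_a = 3.41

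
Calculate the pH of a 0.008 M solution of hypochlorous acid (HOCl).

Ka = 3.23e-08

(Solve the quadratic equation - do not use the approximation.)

x² + Ka×x - Ka×C = 0. Using quadratic formula: [H⁺] = 1.6059e-05

pH = 4.79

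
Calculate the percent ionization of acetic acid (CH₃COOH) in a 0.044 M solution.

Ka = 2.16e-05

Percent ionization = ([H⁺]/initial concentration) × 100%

Using Ka equilibrium: x² + Ka×x - Ka×C = 0. Solving: [H⁺] = 9.6414e-04. Percent = (9.6414e-04/0.044) × 100

Percent ionization = 2.19%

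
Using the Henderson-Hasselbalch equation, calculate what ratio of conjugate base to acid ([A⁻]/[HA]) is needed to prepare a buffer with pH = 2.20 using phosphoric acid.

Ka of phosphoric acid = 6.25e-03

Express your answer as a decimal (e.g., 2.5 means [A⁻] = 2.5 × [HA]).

pKa = -log(6.25e-03) = 2.2041. pH = pKa + log([A⁻]/[HA]), so log([A⁻]/[HA]) = pH − pKa = 2.20 − 2.2041 = -0.0041. [A⁻]/[HA] = 10^(-0.0041) = 0.991

[A⁻]/[HA] = 0.991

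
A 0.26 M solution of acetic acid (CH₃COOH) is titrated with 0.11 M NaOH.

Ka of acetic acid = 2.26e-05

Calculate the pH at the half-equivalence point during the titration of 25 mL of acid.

At half-equivalence [HA] = [A⁻], so Henderson-Hasselbalch gives pH = pKa = -log(2.26e-05) = 4.65.

pH = pKa = 4.65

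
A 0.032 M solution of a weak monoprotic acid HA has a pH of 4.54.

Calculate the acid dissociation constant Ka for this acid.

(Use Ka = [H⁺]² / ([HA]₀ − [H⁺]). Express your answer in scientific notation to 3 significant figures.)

[H⁺] = 10^(−pH) = 10^(−4.54) = 2.884e-05 M. For HA ⇌ H⁺ + A⁻, Ka = [H⁺][A⁻]/[HA] = [H⁺]² / ([HA]₀ − [H⁺]) = (2.884e-05)² / (0.032 − 2.884e-05) = 2.60e-08.

K_a = 2.60e-08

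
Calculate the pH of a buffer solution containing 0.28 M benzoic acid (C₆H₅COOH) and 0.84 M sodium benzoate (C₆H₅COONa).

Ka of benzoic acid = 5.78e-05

pKa = -log(5.78e-05) = 4.24. pH = pKa + log([A⁻]/[HA]) = 4.24 + log(0.84/0.28)

pH = 4.72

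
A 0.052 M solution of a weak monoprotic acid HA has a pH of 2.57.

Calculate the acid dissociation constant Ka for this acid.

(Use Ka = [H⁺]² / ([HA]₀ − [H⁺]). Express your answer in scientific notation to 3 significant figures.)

[H⁺] = 10^(−pH) = 10^(−2.57) = 2.692e-03 M. For HA ⇌ H⁺ + A⁻, Ka = [H⁺][A⁻]/[HA] = [H⁺]² / ([HA]₀ − [H⁺]) = (2.692e-03)² / (0.052 − 2.692e-03) = 1.47e-04.

K_a = 1.47e-04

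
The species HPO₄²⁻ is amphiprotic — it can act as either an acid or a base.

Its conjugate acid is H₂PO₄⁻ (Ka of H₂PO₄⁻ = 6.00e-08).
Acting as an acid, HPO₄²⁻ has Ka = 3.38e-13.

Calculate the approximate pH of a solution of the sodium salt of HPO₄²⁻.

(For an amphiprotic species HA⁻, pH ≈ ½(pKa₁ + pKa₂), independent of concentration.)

pKa₁ = -log(6.00e-08) = 7.22; pKa₂ = -log(3.38e-13) = 12.47. For an amphiprotic species, pH ≈ ½(pKa₁ + pKa₂) = ½(7.22 + 12.47) = 9.85.

pH = 9.85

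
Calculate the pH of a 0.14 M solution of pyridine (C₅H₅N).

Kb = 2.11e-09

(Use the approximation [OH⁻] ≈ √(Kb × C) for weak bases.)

[OH⁻] = √(Kb × C) = √(2.11e-09 × 0.14) = 1.7187e-05. pOH = 4.76, pH = 14 - pOH

pH = 9.24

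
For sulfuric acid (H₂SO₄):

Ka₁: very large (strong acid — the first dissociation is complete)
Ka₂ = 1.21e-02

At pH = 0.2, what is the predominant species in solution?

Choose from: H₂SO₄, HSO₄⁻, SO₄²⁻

The first dissociation is complete, so H₂SO₄ itself is never the predominant species in water; pKa₂ = -log(1.21e-02) = 1.92. For a polyprotic acid the predominant species crosses at each pKa: below pKa_n the protonated form dominates, above it the deprotonated form does. At pH = 0.2, the predominant species is HSO₄⁻.

HSO₄⁻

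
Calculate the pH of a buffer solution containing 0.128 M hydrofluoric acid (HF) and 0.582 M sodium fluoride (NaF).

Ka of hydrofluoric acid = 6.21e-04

pKa = -log(6.21e-04) = 3.21. pH = pKa + log([A⁻]/[HA]) = 3.21 + log(0.582/0.128)

pH = 3.86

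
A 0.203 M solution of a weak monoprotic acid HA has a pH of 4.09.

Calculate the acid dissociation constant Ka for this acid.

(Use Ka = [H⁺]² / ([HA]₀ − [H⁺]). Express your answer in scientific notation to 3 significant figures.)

[H⁺] = 10^(−pH) = 10^(−4.09) = 8.128e-05 M. For HA ⇌ H⁺ + A⁻, Ka = [H⁺][A⁻]/[HA] = [H⁺]² / ([HA]₀ − [H⁺]) = (8.128e-05)² / (0.203 − 8.128e-05) = 3.26e-08.

K_a = 3.26e-08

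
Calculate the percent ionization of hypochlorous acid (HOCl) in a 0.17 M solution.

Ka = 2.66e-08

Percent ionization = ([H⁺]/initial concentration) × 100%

Using Ka equilibrium: x² + Ka×x - Ka×C = 0. Solving: [H⁺] = 6.7233e-05. Percent = (6.7233e-05/0.17) × 100

Percent ionization = 0.0395%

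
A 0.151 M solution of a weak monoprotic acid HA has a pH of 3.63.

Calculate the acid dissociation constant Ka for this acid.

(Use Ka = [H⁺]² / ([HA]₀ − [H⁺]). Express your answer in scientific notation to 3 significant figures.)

[H⁺] = 10^(−pH) = 10^(−3.63) = 2.344e-04 M. For HA ⇌ H⁺ + A⁻, Ka = [H⁺][A⁻]/[HA] = [H⁺]² / ([HA]₀ − [H⁺]) = (2.344e-04)² / (0.151 − 2.344e-04) = 3.65e-07.

K_a = 3.65e-07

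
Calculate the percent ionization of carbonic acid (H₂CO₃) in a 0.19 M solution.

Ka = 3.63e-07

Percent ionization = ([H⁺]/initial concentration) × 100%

Using Ka equilibrium: x² + Ka×x - Ka×C = 0. Solving: [H⁺] = 2.6244e-04. Percent = (2.6244e-04/0.19) × 100

Percent ionization = 0.138%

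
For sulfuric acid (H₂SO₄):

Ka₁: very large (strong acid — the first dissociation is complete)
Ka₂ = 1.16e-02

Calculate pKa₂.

pKa₂ = -log(Ka₂) = -log(1.16e-02) = 1.94.

pK_{a2} = 1.94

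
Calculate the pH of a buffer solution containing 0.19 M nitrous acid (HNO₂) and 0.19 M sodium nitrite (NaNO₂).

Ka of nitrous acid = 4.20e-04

pKa = -log(4.20e-04) = 3.38. pH = pKa + log([A⁻]/[HA]) = 3.38 + log(0.19/0.19)

pH = 3.38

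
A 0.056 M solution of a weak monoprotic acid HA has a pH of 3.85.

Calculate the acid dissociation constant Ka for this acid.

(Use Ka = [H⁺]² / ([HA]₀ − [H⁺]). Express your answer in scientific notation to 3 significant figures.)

[H⁺] = 10^(−pH) = 10^(−3.85) = 1.413e-04 M. For HA ⇌ H⁺ + A⁻, Ka = [H⁺][A⁻]/[HA] = [H⁺]² / ([HA]₀ − [H⁺]) = (1.413e-04)² / (0.056 − 1.413e-04) = 3.57e-07.

K_a = 3.57e-07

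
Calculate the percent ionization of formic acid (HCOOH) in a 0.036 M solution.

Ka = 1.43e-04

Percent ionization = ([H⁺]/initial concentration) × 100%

Using Ka equilibrium: x² + Ka×x - Ka×C = 0. Solving: [H⁺] = 2.1985e-03. Percent = (2.1985e-03/0.036) × 100

Percent ionization = 6.11%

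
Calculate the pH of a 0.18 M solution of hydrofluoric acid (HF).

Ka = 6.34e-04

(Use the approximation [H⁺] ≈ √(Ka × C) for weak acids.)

[H⁺] = √(Ka × C) = √(6.34e-04 × 0.18) = 1.0683e-02. pH = -log(1.0683e-02)

pH = 1.97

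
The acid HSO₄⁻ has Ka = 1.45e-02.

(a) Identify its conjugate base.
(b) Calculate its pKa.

(a) The conjugate base is formed by removing one H⁺ from HSO₄⁻, giving SO₄²⁻. (b) pKa = -log(Ka) = -log(1.45e-02) = 1.84.

Conjugate base: SO₄²⁻; pK_a = 1.84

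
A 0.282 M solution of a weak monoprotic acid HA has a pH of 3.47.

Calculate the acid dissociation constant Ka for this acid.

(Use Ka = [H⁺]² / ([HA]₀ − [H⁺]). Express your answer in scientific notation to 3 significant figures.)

[H⁺] = 10^(−pH) = 10^(−3.47) = 3.388e-04 M. For HA ⇌ H⁺ + A⁻, Ka = [H⁺][A⁻]/[HA] = [H⁺]² / ([HA]₀ − [H⁺]) = (3.388e-04)² / (0.282 − 3.388e-04) = 4.08e-07.

K_a = 4.08e-07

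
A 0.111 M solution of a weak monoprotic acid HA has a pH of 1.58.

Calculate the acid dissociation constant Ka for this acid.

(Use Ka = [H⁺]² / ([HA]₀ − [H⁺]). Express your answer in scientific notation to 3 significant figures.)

[H⁺] = 10^(−pH) = 10^(−1.58) = 2.630e-02 M. For HA ⇌ H⁺ + A⁻, Ka = [H⁺][A⁻]/[HA] = [H⁺]² / ([HA]₀ − [H⁺]) = (2.630e-02)² / (0.111 − 2.630e-02) = 8.17e-03.

K_a = 8.17e-03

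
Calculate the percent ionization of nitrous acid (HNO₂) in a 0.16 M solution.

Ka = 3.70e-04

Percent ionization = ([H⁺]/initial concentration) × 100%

Using Ka equilibrium: x² + Ka×x - Ka×C = 0. Solving: [H⁺] = 7.5114e-03. Percent = (7.5114e-03/0.16) × 100

Percent ionization = 4.69%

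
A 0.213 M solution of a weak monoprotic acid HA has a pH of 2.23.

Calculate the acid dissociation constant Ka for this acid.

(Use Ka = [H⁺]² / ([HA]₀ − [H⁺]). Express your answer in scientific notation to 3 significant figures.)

[H⁺] = 10^(−pH) = 10^(−2.23) = 5.888e-03 M. For HA ⇌ H⁺ + A⁻, Ka = [H⁺][A⁻]/[HA] = [H⁺]² / ([HA]₀ − [H⁺]) = (5.888e-03)² / (0.213 − 5.888e-03) = 1.67e-04.

K_a = 1.67e-04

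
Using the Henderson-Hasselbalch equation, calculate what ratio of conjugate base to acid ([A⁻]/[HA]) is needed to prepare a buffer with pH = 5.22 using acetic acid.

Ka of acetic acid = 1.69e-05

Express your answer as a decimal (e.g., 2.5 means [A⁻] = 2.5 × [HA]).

pKa = -log(1.69e-05) = 4.7721. pH = pKa + log([A⁻]/[HA]), so log([A⁻]/[HA]) = pH − pKa = 5.22 − 4.7721 = 0.4479. [A⁻]/[HA] = 10^(0.4479) = 2.80

[A⁻]/[HA] = 2.80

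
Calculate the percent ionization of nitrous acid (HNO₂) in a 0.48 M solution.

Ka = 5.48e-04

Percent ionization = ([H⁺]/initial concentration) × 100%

Using Ka equilibrium: x² + Ka×x - Ka×C = 0. Solving: [H⁺] = 1.5947e-02. Percent = (1.5947e-02/0.48) × 100

Percent ionization = 3.32%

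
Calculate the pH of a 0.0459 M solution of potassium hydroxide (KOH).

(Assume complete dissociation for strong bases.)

[OH⁻] = 0.0459 M for strong base. pOH = -log[OH⁻] = 1.34, pH = 14 - pOH

pH = 12.66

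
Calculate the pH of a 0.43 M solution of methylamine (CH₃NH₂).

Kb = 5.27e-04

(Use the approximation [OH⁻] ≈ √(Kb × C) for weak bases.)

[OH⁻] = √(Kb × C) = √(5.27e-04 × 0.43) = 1.5054e-02. pOH = 1.82, pH = 14 - pOH

pH = 12.18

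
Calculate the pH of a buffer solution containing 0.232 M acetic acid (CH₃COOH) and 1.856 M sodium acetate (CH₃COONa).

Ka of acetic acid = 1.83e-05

pKa = -log(1.83e-05) = 4.74. pH = pKa + log([A⁻]/[HA]) = 4.74 + log(1.856/0.232)

pH = 5.64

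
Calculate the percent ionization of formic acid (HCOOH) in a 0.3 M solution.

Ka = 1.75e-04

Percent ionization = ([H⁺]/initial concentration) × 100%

Using Ka equilibrium: x² + Ka×x - Ka×C = 0. Solving: [H⁺] = 7.1587e-03. Percent = (7.1587e-03/0.3) × 100

Percent ionization = 2.39%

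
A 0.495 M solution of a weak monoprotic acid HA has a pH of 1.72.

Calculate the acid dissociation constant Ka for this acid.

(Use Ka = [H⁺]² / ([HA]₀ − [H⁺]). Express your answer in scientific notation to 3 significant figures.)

[H⁺] = 10^(−pH) = 10^(−1.72) = 1.905e-02 M. For HA ⇌ H⁺ + A⁻, Ka = [H⁺][A⁻]/[HA] = [H⁺]² / ([HA]₀ − [H⁺]) = (1.905e-02)² / (0.495 − 1.905e-02) = 7.63e-04.

K_a = 7.63e-04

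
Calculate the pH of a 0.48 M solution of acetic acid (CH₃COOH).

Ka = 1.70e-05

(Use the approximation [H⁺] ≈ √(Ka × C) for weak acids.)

[H⁺] = √(Ka × C) = √(1.70e-05 × 0.48) = 2.8566e-03. pH = -log(2.8566e-03)

pH = 2.54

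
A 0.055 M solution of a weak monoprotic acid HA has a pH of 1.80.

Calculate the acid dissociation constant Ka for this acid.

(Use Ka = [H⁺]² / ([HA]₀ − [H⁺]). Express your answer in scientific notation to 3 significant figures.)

[H⁺] = 10^(−pH) = 10^(−1.80) = 1.585e-02 M. For HA ⇌ H⁺ + A⁻, Ka = [H⁺][A⁻]/[HA] = [H⁺]² / ([HA]₀ − [H⁺]) = (1.585e-02)² / (0.055 − 1.585e-02) = 6.42e-03.

K_a = 6.42e-03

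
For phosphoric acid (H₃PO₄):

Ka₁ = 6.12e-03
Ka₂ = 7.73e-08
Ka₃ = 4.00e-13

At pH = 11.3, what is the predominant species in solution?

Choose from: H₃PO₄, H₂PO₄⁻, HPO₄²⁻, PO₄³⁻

pKa₁ = 2.21, pKa₂ = 7.11, pKa₃ = 12.40. For a polyprotic acid the predominant species crosses at each pKa: below pKa_n the protonated form dominates, above it the deprotonated form does. At pH = 11.3, the predominant species is HPO₄²⁻.

HPO₄²⁻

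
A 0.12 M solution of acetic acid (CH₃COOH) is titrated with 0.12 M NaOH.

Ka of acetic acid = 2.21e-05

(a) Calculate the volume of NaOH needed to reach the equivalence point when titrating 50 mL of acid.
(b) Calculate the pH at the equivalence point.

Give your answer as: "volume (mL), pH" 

moles acid = 0.12 × 50/1000 = 0.006 mol; V_base = moles/0.12 × 1000 = 50.0 mL. At equivalence only the conjugate base is present: [A⁻] = 0.006/0.100 = 6.0000e-02 M. Kb = Kw/Ka = 4.52e-10; [OH⁻] = √(Kb × [A⁻]) = 5.2105e-06; pOH = 5.28; pH = 14 - pOH = 8.72.

V = 50.0 mL, pH = 8.72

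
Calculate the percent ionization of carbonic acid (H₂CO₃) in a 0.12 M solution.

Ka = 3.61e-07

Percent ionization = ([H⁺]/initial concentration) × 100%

Using Ka equilibrium: x² + Ka×x - Ka×C = 0. Solving: [H⁺] = 2.0795e-04. Percent = (2.0795e-04/0.12) × 100

Percent ionization = 0.173%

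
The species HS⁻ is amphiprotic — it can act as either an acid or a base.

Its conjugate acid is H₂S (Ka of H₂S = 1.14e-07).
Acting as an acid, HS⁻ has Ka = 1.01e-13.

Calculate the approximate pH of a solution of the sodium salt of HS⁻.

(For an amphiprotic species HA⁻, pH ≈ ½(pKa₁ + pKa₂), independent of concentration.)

pKa₁ = -log(1.14e-07) = 6.94; pKa₂ = -log(1.01e-13) = 13.00. For an amphiprotic species, pH ≈ ½(pKa₁ + pKa₂) = ½(6.94 + 13.00) = 9.97.

pH = 9.97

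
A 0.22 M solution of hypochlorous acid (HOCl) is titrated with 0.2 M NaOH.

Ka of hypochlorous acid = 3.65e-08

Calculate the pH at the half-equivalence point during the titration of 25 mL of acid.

At half-equivalence [HA] = [A⁻], so Henderson-Hasselbalch gives pH = pKa = -log(3.65e-08) = 7.44.

pH = pKa = 7.44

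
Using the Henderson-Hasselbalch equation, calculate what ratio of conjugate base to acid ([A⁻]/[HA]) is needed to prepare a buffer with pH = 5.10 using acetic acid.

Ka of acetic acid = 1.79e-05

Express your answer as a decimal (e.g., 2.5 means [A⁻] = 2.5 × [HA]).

pKa = -log(1.79e-05) = 4.7471. pH = pKa + log([A⁻]/[HA]), so log([A⁻]/[HA]) = pH − pKa = 5.10 − 4.7471 = 0.3529. [A⁻]/[HA] = 10^(0.3529) = 2.25

[A⁻]/[HA] = 2.25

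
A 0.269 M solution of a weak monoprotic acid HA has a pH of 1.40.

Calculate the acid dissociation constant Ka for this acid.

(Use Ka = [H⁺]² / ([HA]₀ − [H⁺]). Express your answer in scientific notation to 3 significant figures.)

[H⁺] = 10^(−pH) = 10^(−1.40) = 3.981e-02 M. For HA ⇌ H⁺ + A⁻, Ka = [H⁺][A⁻]/[HA] = [H⁺]² / ([HA]₀ − [H⁺]) = (3.981e-02)² / (0.269 − 3.981e-02) = 6.92e-03.

K_a = 6.92e-03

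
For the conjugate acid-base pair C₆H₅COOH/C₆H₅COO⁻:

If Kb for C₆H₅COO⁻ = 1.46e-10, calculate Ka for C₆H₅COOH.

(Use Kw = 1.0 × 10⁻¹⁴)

For a conjugate pair Ka × Kb = Kw, so Ka = Kw/Kb = 1.0 × 10⁻¹⁴ / 1.46e-10 = 6.85e-05.

K_a = 6.85e-05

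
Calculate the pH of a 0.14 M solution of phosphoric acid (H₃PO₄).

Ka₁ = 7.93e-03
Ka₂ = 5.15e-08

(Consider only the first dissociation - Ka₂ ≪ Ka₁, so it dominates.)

First dissociation dominates. From Ka₁ = [H⁺][HA⁻]/[H₂A], x² + Ka₁·x − Ka₁·C = 0 with C = 0.14 M and Ka₁ = 7.93e-03. Solving: [H⁺] = (−Ka₁ + √(Ka₁² + 4·Ka₁·C)) / 2 = 2.9590e-02 M. pH = -log(2.9590e-02) = 1.53.

pH = 1.53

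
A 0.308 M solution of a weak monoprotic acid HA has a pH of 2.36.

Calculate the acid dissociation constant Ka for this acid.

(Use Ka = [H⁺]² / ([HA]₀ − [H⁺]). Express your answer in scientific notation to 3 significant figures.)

[H⁺] = 10^(−pH) = 10^(−2.36) = 4.365e-03 M. For HA ⇌ H⁺ + A⁻, Ka = [H⁺][A⁻]/[HA] = [H⁺]² / ([HA]₀ − [H⁺]) = (4.365e-03)² / (0.308 − 4.365e-03) = 6.28e-05.

K_a = 6.28e-05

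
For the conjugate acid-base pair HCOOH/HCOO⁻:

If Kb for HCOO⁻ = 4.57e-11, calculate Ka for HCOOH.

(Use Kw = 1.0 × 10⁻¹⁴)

For a conjugate pair Ka × Kb = Kw, so Ka = Kw/Kb = 1.0 × 10⁻¹⁴ / 4.57e-11 = 2.19e-04.

K_a = 2.19e-04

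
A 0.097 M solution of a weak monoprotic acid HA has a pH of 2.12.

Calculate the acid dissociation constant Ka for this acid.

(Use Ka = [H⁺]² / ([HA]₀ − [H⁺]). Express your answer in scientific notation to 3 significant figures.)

[H⁺] = 10^(−pH) = 10^(−2.12) = 7.586e-03 M. For HA ⇌ H⁺ + A⁻, Ka = [H⁺][A⁻]/[HA] = [H⁺]² / ([HA]₀ − [H⁺]) = (7.586e-03)² / (0.097 − 7.586e-03) = 6.44e-04.

K_a = 6.44e-04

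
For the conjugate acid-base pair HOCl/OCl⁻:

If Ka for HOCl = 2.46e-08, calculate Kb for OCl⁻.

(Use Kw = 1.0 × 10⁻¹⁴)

For a conjugate pair Ka × Kb = Kw, so Kb = Kw/Ka = 1.0 × 10⁻¹⁴ / 2.46e-08 = 4.07e-07.

K_b = 4.07e-07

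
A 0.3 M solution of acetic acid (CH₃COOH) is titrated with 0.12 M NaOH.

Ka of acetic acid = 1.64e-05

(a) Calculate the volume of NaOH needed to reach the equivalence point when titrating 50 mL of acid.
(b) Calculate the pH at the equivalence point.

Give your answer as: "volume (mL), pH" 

moles acid = 0.3 × 50/1000 = 0.015 mol; V_base = moles/0.12 × 1000 = 125.0 mL. At equivalence only the conjugate base is present: [A⁻] = 0.015/0.175 = 8.5714e-02 M. Kb = Kw/Ka = 6.10e-10; [OH⁻] = √(Kb × [A⁻]) = 7.2294e-06; pOH = 5.14; pH = 14 - pOH = 8.86.

V = 125.0 mL, pH = 8.86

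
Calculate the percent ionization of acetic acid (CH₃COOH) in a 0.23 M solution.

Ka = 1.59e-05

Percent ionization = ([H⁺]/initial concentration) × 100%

Using Ka equilibrium: x² + Ka×x - Ka×C = 0. Solving: [H⁺] = 1.9044e-03. Percent = (1.9044e-03/0.23) × 100

Percent ionization = 0.828%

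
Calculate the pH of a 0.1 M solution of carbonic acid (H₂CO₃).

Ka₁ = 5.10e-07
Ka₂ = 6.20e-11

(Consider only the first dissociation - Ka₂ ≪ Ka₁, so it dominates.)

First dissociation dominates. From Ka₁ = [H⁺][HA⁻]/[H₂A], x² + Ka₁·x − Ka₁·C = 0 with C = 0.1 M and Ka₁ = 5.10e-07. Solving: [H⁺] = (−Ka₁ + √(Ka₁² + 4·Ka₁·C)) / 2 = 2.2558e-04 M. pH = -log(2.2558e-04) = 3.65.

pH = 3.65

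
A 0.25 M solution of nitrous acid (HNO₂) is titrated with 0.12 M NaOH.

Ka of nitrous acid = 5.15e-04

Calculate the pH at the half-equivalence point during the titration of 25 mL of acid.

At half-equivalence [HA] = [A⁻], so Henderson-Hasselbalch gives pH = pKa = -log(5.15e-04) = 3.29.

pH = pKa = 3.29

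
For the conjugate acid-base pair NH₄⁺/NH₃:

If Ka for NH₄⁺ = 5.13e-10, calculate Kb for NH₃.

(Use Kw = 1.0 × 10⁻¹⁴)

For a conjugate pair Ka × Kb = Kw, so Kb = Kw/Ka = 1.0 × 10⁻¹⁴ / 5.13e-10 = 1.95e-05.

K_b = 1.95e-05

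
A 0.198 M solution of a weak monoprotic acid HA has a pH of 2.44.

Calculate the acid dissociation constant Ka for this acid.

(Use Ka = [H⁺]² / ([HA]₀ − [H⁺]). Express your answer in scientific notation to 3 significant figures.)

[H⁺] = 10^(−pH) = 10^(−2.44) = 3.631e-03 M. For HA ⇌ H⁺ + A⁻, Ka = [H⁺][A⁻]/[HA] = [H⁺]² / ([HA]₀ − [H⁺]) = (3.631e-03)² / (0.198 − 3.631e-03) = 6.78e-05.

K_a = 6.78e-05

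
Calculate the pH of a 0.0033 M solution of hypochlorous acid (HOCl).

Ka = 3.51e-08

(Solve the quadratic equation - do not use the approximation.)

x² + Ka×x - Ka×C = 0. Using quadratic formula: [H⁺] = 1.0745e-05

pH = 4.97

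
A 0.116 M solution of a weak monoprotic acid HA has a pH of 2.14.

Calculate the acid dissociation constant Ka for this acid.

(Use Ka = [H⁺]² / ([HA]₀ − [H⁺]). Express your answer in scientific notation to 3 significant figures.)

[H⁺] = 10^(−pH) = 10^(−2.14) = 7.244e-03 M. For HA ⇌ H⁺ + A⁻, Ka = [H⁺][A⁻]/[HA] = [H⁺]² / ([HA]₀ − [H⁺]) = (7.244e-03)² / (0.116 − 7.244e-03) = 4.83e-04.

K_a = 4.83e-04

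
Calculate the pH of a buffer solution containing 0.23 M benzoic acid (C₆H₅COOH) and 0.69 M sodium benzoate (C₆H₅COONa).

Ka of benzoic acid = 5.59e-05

pKa = -log(5.59e-05) = 4.25. pH = pKa + log([A⁻]/[HA]) = 4.25 + log(0.69/0.23)

pH = 4.73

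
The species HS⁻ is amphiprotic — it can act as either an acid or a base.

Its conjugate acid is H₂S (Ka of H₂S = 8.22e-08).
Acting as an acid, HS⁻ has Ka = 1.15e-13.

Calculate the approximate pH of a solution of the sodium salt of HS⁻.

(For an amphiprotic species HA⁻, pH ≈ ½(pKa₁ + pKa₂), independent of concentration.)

pKa₁ = -log(8.22e-08) = 7.09; pKa₂ = -log(1.15e-13) = 12.94. For an amphiprotic species, pH ≈ ½(pKa₁ + pKa₂) = ½(7.09 + 12.94) = 10.01.

pH = 10.01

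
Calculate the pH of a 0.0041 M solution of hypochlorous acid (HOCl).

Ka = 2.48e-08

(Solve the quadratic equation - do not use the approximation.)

x² + Ka×x - Ka×C = 0. Using quadratic formula: [H⁺] = 1.0071e-05

pH = 5.00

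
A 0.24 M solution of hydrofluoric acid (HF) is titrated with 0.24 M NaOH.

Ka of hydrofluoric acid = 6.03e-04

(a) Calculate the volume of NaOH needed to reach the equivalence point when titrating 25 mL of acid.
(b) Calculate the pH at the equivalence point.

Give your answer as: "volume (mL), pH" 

moles acid = 0.24 × 25/1000 = 0.006 mol; V_base = moles/0.24 × 1000 = 25.0 mL. At equivalence only the conjugate base is present: [A⁻] = 0.006/0.050 = 1.2000e-01 M. Kb = Kw/Ka = 1.66e-11; [OH⁻] = √(Kb × [A⁻]) = 1.4107e-06; pOH = 5.85; pH = 14 - pOH = 8.15.

V = 25.0 mL, pH = 8.15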